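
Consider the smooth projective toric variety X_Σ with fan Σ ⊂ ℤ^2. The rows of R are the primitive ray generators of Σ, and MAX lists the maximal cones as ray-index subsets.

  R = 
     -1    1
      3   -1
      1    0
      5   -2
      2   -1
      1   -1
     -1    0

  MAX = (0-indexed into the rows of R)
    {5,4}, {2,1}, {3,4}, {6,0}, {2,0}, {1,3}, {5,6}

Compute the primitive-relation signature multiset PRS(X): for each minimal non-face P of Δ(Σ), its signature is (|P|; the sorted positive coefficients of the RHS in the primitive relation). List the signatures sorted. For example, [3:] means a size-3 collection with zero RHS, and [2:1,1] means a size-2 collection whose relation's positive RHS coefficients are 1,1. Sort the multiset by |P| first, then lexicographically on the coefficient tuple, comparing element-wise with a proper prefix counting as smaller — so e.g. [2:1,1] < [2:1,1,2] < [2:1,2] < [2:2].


Σ has 14 primitive collections:

  P = {0,5}:  v_{0} + v_{5} = 0 ; sig = [2:]
  P = {2,6}:  v_{2} + v_{6} = 0 ; sig = [2:]
  P = {0,4}:  v_{0} + v_{4} = v_{2} ; sig = [2:1]
  P = {1,4}:  v_{1} + v_{4} = v_{3} ; sig = [2:1]
  P = {1,6}:  v_{1} + v_{6} = v_{4} ; sig = [2:1]
  P = {2,4}:  v_{2} + v_{4} = v_{1} ; sig = [2:1]
  P = {2,5}:  v_{2} + v_{5} = v_{4} ; sig = [2:1]
  P = {4,6}:  v_{4} + v_{6} = v_{5} ; sig = [2:1]
  P = {0,3}:  v_{0} + v_{3} = v_{1} + v_{2} ; sig = [2:1,1]
  P = {0,1}:  v_{0} + v_{1} = 2·v_{2} ; sig = [2:2]
  P = {1,5}:  v_{1} + v_{5} = 2·v_{4} ; sig = [2:2]
  P = {2,3}:  v_{2} + v_{3} = 2·v_{1} ; sig = [2:2]
  P = {3,6}:  v_{3} + v_{6} = 2·v_{4} ; sig = [2:2]
  P = {3,5}:  v_{3} + v_{5} = 3·v_{4} ; sig = [2:3]

Hence PRS(X_Σ) =
{ [2:] ×2,  [2:1] ×6,  [2:1,1],  [2:2] ×4,  [2:3] }


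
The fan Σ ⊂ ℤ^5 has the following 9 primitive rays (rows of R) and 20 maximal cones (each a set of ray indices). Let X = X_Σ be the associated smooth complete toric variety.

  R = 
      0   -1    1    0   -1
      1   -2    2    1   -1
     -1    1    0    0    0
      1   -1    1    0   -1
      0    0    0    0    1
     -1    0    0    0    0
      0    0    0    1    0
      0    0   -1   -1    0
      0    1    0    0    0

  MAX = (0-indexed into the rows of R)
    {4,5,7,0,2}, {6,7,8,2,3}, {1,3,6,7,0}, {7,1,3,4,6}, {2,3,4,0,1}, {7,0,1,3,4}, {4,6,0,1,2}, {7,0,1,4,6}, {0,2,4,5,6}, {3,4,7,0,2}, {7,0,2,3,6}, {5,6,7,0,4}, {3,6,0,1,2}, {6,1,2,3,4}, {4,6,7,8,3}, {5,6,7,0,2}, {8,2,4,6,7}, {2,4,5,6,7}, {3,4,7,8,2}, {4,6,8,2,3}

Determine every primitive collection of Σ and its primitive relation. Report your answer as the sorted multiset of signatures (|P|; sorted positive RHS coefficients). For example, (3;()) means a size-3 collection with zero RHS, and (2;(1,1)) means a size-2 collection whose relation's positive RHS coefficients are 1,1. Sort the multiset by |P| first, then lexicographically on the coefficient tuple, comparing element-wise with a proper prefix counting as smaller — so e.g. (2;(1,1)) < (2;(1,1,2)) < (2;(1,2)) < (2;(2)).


Minimal non-faces — 9 found among 9 rays, 20 max cones:

  • {3,5}:  v_{3} + v_{5} = v_{0} — sig = (2;(1))
  • {5,8}:  v_{5} + v_{8} = v_{2} — sig = (2;(1))
  • {0,8}:  v_{0} + v_{8} = v_{2} + v_{3} — sig = (2;(1,1))
  • {1,8}:  v_{1} + v_{8} = v_{2} + 2·v_{3} + v_{4} + v_{6} — sig = (2;(1,1,1,2))
  • {1,5}:  v_{1} + v_{5} = 2·v_{0} + v_{4} + v_{6} — sig = (2;(1,1,2))
  • {1,2,7}:  v_{1} + v_{2} + v_{7} = v_{0} — sig = (3;(1))
  • {0,3,4,6}:  v_{0} + v_{3} + v_{4} + v_{6} = v_{1} — sig = (4;(1))
  • {2,3,4,6,7}:  v_{2} + v_{3} + v_{4} + v_{6} + v_{7} = 0 — sig = (5;())
  • {0,2,4,6,7}:  v_{0} + v_{2} + v_{4} + v_{6} + v_{7} = v_{5} — sig = (5;(1))

Hence PRS(X_Σ) =
{ (2;(1)) ×2,  (2;(1,1)),  (2;(1,1,1,2)),  (2;(1,1,2)),  (3;(1)),  (4;(1)),  (5;()),  (5;(1)) }


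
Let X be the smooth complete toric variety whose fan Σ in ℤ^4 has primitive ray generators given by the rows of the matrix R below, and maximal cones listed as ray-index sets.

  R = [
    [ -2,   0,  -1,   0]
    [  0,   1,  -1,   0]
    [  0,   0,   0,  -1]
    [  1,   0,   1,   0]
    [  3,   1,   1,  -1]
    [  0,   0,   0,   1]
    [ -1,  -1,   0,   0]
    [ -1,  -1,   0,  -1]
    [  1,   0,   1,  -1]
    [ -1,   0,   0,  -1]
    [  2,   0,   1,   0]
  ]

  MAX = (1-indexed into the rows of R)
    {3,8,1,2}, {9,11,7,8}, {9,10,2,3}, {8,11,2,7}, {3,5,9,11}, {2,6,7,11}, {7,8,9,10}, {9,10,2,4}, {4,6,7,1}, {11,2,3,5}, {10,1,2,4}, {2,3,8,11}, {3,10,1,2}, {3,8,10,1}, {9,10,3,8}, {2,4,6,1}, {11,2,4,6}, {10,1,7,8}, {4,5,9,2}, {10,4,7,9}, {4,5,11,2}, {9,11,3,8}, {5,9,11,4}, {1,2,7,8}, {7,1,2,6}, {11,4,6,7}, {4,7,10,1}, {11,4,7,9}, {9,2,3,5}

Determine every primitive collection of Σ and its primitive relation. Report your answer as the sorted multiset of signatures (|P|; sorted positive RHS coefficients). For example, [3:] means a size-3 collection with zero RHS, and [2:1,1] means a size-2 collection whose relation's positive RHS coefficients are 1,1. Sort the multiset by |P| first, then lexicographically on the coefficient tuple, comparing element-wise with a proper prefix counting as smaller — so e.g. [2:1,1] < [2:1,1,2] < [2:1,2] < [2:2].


The 21 primitive collections of Σ (r=11, n=4):

  {1,11}:  v_{1} + v_{11} = 0  →  sig = [2:]
  {3,6}:  v_{3} + v_{6} = 0  →  sig = [2:]
  {1,9}:  v_{1} + v_{9} = v_{10}  →  sig = [2:1]
  {3,4}:  v_{3} + v_{4} = v_{9}  →  sig = [2:1]
  {3,7}:  v_{3} + v_{7} = v_{8}  →  sig = [2:1]
  {6,8}:  v_{6} + v_{8} = v_{7}  →  sig = [2:1]
  {6,9}:  v_{6} + v_{9} = v_{4}  →  sig = [2:1]
  {10,11}:  v_{10} + v_{11} = v_{9}  →  sig = [2:1]
  {1,5}:  v_{1} + v_{5} = v_{2} + v_{9}  →  sig = [2:1,1]
  {4,8}:  v_{4} + v_{8} = v_{7} + v_{9}  →  sig = [2:1,1]
  {5,7}:  v_{5} + v_{7} = v_{3} + v_{11}  →  sig = [2:1,1]
  {6,10}:  v_{6} + v_{10} = v_{1} + v_{4}  →  sig = [2:1,1]
  {5,6}:  v_{5} + v_{6} = v_{2} + v_{4} + v_{11}  →  sig = [2:1,1,1]
  {5,8}:  v_{5} + v_{8} = 2·v_{3} + v_{11}  →  sig = [2:1,2]
  {5,10}:  v_{5} + v_{10} = v_{2} + 2·v_{9}  →  sig = [2:1,2]
  {2,4,7}:  v_{2} + v_{4} + v_{7} = 0  →  sig = [3:]
  {2,7,9}:  v_{2} + v_{7} + v_{9} = v_{3}  →  sig = [3:1]
  {2,9,11}:  v_{2} + v_{9} + v_{11} = v_{5}  →  sig = [3:1]
  {2,7,10}:  v_{2} + v_{7} + v_{10} = v_{1} + v_{3}  →  sig = [3:1,1]
  {2,8,10}:  v_{2} + v_{8} + v_{10} = v_{1} + 2·v_{3}  →  sig = [3:1,2]
  {2,8,9}:  v_{2} + v_{8} + v_{9} = 2·v_{3}  →  sig = [3:2]

Hence PRS(X_Σ) =
[[2:], [2:], [2:1], [2:1], [2:1], [2:1], [2:1], [2:1], [2:1,1], [2:1,1], [2:1,1], [2:1,1], [2:1,1,1], [2:1,2], [2:1,2], [3:], [3:1], [3:1], [3:1,1], [3:1,2], [3:2]]


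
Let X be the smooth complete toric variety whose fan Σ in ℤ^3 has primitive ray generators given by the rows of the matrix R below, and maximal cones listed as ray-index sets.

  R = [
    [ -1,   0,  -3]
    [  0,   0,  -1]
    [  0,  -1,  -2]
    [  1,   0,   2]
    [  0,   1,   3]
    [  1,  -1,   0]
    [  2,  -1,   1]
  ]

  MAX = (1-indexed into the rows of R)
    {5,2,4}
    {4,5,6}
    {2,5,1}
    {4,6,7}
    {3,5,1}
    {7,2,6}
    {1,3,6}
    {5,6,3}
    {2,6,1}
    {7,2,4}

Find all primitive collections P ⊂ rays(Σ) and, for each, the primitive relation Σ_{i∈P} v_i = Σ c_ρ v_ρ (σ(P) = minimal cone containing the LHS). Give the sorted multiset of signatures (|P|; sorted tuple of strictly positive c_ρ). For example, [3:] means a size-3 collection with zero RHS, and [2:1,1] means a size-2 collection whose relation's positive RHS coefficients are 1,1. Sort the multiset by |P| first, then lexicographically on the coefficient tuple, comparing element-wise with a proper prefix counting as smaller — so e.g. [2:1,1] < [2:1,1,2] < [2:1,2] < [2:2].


9 collections generate NE(X_Σ); each relation:

  {1,4}:  v_{1} + v_{4} = v_{2}  so sig = [2:1]
  {3,4}:  v_{3} + v_{4} = v_{6}  so sig = [2:1]
  {2,3}:  v_{2} + v_{3} = v_{1} + v_{6}  so sig = [2:1,1]
  {1,7}:  v_{1} + v_{7} = 2·v_{2} + v_{6}  so sig = [2:1,2]
  {3,7}:  v_{3} + v_{7} = v_{2} + 2·v_{6}  so sig = [2:1,2]
  {5,7}:  v_{5} + v_{7} = 2·v_{4}  so sig = [2:2]
  {1,5,6}:  v_{1} + v_{5} + v_{6} = 0  so sig = [3:]
  {2,4,6}:  v_{2} + v_{4} + v_{6} = v_{7}  so sig = [3:1]
  {2,5,6}:  v_{2} + v_{5} + v_{6} = v_{4}  so sig = [3:1]

Signatures (|P|; sorted positive RHS coefficients), sorted:
    |P|=2: 6 collections, coeffs (1), (1), (1,1), (1,2), (1,2), (2)
    |P|=3: 3 collections, coeffs (), (1), (1)


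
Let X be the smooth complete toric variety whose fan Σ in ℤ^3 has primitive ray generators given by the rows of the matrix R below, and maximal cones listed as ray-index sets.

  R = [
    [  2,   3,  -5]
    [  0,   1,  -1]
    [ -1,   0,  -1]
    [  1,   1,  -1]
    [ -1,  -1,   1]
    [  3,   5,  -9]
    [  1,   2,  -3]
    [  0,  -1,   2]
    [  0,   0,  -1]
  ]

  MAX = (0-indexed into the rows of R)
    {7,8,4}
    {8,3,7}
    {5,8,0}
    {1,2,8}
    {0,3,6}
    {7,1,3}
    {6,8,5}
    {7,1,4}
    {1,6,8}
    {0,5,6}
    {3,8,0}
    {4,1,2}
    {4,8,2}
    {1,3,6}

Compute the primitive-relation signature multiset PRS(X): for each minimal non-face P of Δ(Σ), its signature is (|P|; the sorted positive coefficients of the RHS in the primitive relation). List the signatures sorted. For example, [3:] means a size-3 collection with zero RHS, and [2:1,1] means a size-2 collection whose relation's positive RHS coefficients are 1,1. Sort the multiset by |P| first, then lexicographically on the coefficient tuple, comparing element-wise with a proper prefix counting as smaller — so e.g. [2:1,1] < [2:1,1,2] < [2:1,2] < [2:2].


Primitive collections (20):

  P = {3,4}:  v_{3} + v_{4} = 0 ; sig = [2:]
  P = {2,7}:  v_{2} + v_{7} = v_{4} ; sig = [2:1]
  P = {6,7}:  v_{6} + v_{7} = v_{3} ; sig = [2:1]
  P = {0,4}:  v_{0} + v_{4} = v_{6} + v_{8} ; sig = [2:1,1]
  P = {2,3}:  v_{2} + v_{3} = v_{1} + v_{8} ; sig = [2:1,1]
  P = {4,6}:  v_{4} + v_{6} = v_{1} + v_{8} ; sig = [2:1,1]
  P = {5,7}:  v_{5} + v_{7} = v_{0} + v_{3} + v_{8} ; sig = [2:1,1,1]
  P = {0,2}:  v_{0} + v_{2} = v_{1} + v_{6} + 2·v_{8} ; sig = [2:1,1,2]
  P = {0,7}:  v_{0} + v_{7} = 2·v_{3} + v_{8} ; sig = [2:1,2]
  P = {2,5}:  v_{2} + v_{5} = v_{1} + 2·v_{6} + 3·v_{8} ; sig = [2:1,2,3]
  P = {1,5}:  v_{1} + v_{5} = 3·v_{6} + v_{8} ; sig = [2:1,3]
  P = {0,1}:  v_{0} + v_{1} = 2·v_{6} ; sig = [2:2]
  P = {3,5}:  v_{3} + v_{5} = 2·v_{0} ; sig = [2:2]
  P = {2,6}:  v_{2} + v_{6} = 2·v_{1} + 2·v_{8} ; sig = [2:2,2]
  P = {4,5}:  v_{4} + v_{5} = 2·v_{6} + 2·v_{8} ; sig = [2:2,2]
  P = {1,7,8}:  v_{1} + v_{7} + v_{8} = 0 ; sig = [3:]
  P = {0,6,8}:  v_{0} + v_{6} + v_{8} = v_{5} ; sig = [3:1]
  P = {1,3,8}:  v_{1} + v_{3} + v_{8} = v_{6} ; sig = [3:1]
  P = {1,4,8}:  v_{1} + v_{4} + v_{8} = v_{2} ; sig = [3:1]
  P = {3,6,8}:  v_{3} + v_{6} + v_{8} = v_{0} ; sig = [3:1]

Hence PRS(X_Σ) =
[[2:], [2:1], [2:1], [2:1,1], [2:1,1], [2:1,1], [2:1,1,1], [2:1,1,2], [2:1,2], [2:1,2,3], [2:1,3], [2:2], [2:2], [2:2,2], [2:2,2], [3:], [3:1], [3:1], [3:1], [3:1]]


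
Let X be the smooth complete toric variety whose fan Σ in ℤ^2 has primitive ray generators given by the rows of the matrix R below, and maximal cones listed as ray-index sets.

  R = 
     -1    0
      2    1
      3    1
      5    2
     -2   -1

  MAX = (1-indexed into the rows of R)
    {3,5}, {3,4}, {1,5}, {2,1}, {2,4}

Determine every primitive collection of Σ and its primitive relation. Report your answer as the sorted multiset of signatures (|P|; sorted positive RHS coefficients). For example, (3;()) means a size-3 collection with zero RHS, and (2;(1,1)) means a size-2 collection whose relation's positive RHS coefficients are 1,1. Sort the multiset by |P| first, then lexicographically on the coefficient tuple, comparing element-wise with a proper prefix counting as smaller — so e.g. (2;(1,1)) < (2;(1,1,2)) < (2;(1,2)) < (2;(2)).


5 collections generate NE(X_Σ); each relation:

  P = {2,5}:  v_{2} + v_{5} = 0 — sig = (2;())
  P = {1,3}:  v_{1} + v_{3} = v_{2} — sig = (2;(1))
  P = {2,3}:  v_{2} + v_{3} = v_{4} — sig = (2;(1))
  P = {4,5}:  v_{4} + v_{5} = v_{3} — sig = (2;(1))
  P = {1,4}:  v_{1} + v_{4} = 2·v_{2} — sig = (2;(2))

Signatures (|P|; sorted positive RHS coefficients), sorted:
{ (2;()),  (2;(1)) ×3,  (2;(2)) }


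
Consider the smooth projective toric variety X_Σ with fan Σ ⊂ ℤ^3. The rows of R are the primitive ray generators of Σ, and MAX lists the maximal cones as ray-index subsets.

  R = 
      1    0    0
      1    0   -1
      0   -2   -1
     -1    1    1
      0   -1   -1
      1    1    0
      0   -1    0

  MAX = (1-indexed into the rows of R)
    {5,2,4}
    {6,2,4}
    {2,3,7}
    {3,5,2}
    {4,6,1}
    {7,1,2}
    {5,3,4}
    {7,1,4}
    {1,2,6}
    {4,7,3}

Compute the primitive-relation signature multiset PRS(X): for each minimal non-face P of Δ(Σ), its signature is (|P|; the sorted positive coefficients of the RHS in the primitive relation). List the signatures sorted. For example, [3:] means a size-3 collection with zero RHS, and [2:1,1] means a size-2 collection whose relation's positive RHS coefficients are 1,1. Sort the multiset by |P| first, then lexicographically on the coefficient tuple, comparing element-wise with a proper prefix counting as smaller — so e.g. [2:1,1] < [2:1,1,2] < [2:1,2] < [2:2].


Primitive collections (9):

  • {5,6}:  v_{5} + v_{6} = v_{2}  ⟹  sig = [2:1]
  • {5,7}:  v_{5} + v_{7} = v_{3}  ⟹  sig = [2:1]
  • {6,7}:  v_{6} + v_{7} = v_{1}  ⟹  sig = [2:1]
  • {1,5}:  v_{1} + v_{5} = v_{2} + v_{7}  ⟹  sig = [2:1,1]
  • {3,6}:  v_{3} + v_{6} = v_{2} + v_{7}  ⟹  sig = [2:1,1]
  • {1,3}:  v_{1} + v_{3} = v_{2} + 2·v_{7}  ⟹  sig = [2:1,2]
  • {2,4,7}:  v_{2} + v_{4} + v_{7} = 0  ⟹  sig = [3:]
  • {1,2,4}:  v_{1} + v_{2} + v_{4} = v_{6}  ⟹  sig = [3:1]
  • {2,3,4}:  v_{2} + v_{3} + v_{4} = v_{5}  ⟹  sig = [3:1]

Sorted signature multiset PRS(X):
    |P|=2: 6 collections, coeffs (1), (1), (1), (1,1), (1,1), (1,2)
    |P|=3: 3 collections, coeffs (), (1), (1)


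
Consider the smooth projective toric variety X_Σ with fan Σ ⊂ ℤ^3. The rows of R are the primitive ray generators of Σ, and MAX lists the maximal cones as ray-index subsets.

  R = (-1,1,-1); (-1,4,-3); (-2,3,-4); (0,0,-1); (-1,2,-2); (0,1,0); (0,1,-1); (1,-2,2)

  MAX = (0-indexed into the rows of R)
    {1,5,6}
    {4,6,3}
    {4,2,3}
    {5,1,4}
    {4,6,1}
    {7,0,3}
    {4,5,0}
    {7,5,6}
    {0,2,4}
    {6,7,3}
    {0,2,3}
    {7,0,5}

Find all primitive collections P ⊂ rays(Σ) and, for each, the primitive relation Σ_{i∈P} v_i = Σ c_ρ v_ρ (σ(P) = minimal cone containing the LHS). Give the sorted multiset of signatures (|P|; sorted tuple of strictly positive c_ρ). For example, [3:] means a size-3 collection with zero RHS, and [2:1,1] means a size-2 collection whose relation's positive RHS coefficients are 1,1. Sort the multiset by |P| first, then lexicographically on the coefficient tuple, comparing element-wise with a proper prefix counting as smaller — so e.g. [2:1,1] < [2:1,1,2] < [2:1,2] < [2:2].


Δ(Σ) — 8 vertices, 12 min non-faces:

  P={4,7}:  v_{4} + v_{7} = 0  →  sig = [2:]
  P={0,6}:  v_{0} + v_{6} = v_{4}  →  sig = [2:1]
  P={3,5}:  v_{3} + v_{5} = v_{6}  →  sig = [2:1]
  P={1,7}:  v_{1} + v_{7} = v_{5} + v_{6}  →  sig = [2:1,1]
  P={2,7}:  v_{2} + v_{7} = v_{0} + v_{3}  →  sig = [2:1,1]
  P={0,1}:  v_{0} + v_{1} = 2·v_{4} + v_{5}  →  sig = [2:1,2]
  P={1,3}:  v_{1} + v_{3} = v_{4} + 2·v_{6}  →  sig = [2:1,2]
  P={2,6}:  v_{2} + v_{6} = v_{3} + 2·v_{4}  →  sig = [2:1,2]
  P={1,2}:  v_{1} + v_{2} = 3·v_{4} + v_{6}  →  sig = [2:1,3]
  P={2,5}:  v_{2} + v_{5} = 2·v_{4}  →  sig = [2:2]
  P={0,3,4}:  v_{0} + v_{3} + v_{4} = v_{2}  →  sig = [3:1]
  P={4,5,6}:  v_{4} + v_{5} + v_{6} = v_{1}  →  sig = [3:1]

so the primitive-relation signature multiset is
{ [2:],  [2:1] ×2,  [2:1,1] ×2,  [2:1,2] ×3,  [2:1,3],  [2:2],  [3:1] ×2 }


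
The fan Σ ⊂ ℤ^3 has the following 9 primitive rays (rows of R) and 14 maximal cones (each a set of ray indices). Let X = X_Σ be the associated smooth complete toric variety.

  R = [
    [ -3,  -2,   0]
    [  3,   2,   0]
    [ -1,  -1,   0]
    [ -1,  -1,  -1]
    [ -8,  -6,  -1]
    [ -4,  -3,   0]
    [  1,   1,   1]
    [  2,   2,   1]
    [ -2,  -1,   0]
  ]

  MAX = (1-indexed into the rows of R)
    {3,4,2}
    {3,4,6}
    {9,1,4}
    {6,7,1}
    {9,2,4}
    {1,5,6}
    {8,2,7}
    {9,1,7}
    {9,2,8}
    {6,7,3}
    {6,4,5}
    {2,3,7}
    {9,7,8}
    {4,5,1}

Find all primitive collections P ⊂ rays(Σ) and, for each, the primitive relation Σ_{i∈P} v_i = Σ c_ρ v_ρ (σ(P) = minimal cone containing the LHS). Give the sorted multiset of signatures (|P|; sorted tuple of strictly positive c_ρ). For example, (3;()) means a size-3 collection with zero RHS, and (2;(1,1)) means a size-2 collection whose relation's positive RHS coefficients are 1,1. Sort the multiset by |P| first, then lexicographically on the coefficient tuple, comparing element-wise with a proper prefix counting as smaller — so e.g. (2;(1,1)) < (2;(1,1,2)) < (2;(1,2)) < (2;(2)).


17 minimal non-faces of Δ(Σ) (on 9 rays):

  P = {1,2}:  v_{1} + v_{2} = 0 ; sig = (2;())
  P = {4,7}:  v_{4} + v_{7} = 0 ; sig = (2;())
  P = {1,3}:  v_{1} + v_{3} = v_{6} ; sig = (2;(1))
  P = {2,6}:  v_{2} + v_{6} = v_{3} ; sig = (2;(1))
  P = {3,8}:  v_{3} + v_{8} = v_{7} ; sig = (2;(1))
  P = {3,9}:  v_{3} + v_{9} = v_{1} ; sig = (2;(1))
  P = {1,8}:  v_{1} + v_{8} = v_{7} + v_{9} ; sig = (2;(1,1))
  P = {2,5}:  v_{2} + v_{5} = v_{4} + v_{6} ; sig = (2;(1,1))
  P = {4,8}:  v_{4} + v_{8} = v_{2} + v_{9} ; sig = (2;(1,1))
  P = {5,7}:  v_{5} + v_{7} = v_{1} + v_{6} ; sig = (2;(1,1))
  P = {6,8}:  v_{6} + v_{8} = v_{1} + v_{7} ; sig = (2;(1,1))
  P = {3,5}:  v_{3} + v_{5} = v_{4} + 2·v_{6} ; sig = (2;(1,2))
  P = {5,9}:  v_{5} + v_{9} = 3·v_{1} + v_{4} ; sig = (2;(1,3))
  P = {5,8}:  v_{5} + v_{8} = 2·v_{1} ; sig = (2;(2))
  P = {6,9}:  v_{6} + v_{9} = 2·v_{1} ; sig = (2;(2))
  P = {1,4,6}:  v_{1} + v_{4} + v_{6} = v_{5} ; sig = (3;(1))
  P = {2,7,9}:  v_{2} + v_{7} + v_{9} = v_{8} ; sig = (3;(1))

so the primitive-relation signature multiset is
[(2;()), (2;()), (2;(1)), (2;(1)), (2;(1)), (2;(1)), (2;(1,1)), (2;(1,1)), (2;(1,1)), (2;(1,1)), (2;(1,1)), (2;(1,2)), (2;(1,3)), (2;(2)), (2;(2)), (3;(1)), (3;(1))]


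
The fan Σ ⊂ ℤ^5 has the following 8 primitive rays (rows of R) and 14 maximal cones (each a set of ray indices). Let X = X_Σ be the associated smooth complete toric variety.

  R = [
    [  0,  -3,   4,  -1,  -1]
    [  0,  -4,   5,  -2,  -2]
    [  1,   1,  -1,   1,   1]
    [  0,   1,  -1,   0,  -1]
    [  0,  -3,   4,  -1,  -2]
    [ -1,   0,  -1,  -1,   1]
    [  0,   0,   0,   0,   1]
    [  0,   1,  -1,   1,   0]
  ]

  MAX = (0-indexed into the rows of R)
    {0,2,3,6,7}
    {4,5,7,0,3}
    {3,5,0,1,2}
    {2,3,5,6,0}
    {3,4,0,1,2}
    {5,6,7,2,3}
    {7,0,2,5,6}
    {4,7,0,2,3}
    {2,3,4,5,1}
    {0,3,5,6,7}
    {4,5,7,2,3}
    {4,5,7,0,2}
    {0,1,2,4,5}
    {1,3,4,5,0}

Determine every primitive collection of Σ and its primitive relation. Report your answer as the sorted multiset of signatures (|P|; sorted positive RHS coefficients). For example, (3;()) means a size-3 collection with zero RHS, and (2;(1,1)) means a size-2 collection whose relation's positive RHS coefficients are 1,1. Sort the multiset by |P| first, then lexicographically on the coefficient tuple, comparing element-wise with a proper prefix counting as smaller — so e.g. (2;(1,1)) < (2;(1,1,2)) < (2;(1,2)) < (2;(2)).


The 5 primitive collections of Σ (r=8, n=5):

  {1,7}:  v_{1} + v_{7} = v_{4}  so sig = (2;(1))
  {4,6}:  v_{4} + v_{6} = v_{0}  so sig = (2;(1))
  {1,6}:  v_{1} + v_{6} = 2·v_{0} + v_{2} + v_{3} + v_{5}  so sig = (2;(1,1,1,2))
  {0,2,3,5,7}:  v_{0} + v_{2} + v_{3} + v_{5} + v_{7} = 0  so sig = (5;())
  {0,2,3,4,5}:  v_{0} + v_{2} + v_{3} + v_{4} + v_{5} = v_{1}  so sig = (5;(1))

Signatures (|P|; sorted positive RHS coefficients), sorted:
[(2;(1)), (2;(1)), (2;(1,1,1,2)), (5;()), (5;(1))]


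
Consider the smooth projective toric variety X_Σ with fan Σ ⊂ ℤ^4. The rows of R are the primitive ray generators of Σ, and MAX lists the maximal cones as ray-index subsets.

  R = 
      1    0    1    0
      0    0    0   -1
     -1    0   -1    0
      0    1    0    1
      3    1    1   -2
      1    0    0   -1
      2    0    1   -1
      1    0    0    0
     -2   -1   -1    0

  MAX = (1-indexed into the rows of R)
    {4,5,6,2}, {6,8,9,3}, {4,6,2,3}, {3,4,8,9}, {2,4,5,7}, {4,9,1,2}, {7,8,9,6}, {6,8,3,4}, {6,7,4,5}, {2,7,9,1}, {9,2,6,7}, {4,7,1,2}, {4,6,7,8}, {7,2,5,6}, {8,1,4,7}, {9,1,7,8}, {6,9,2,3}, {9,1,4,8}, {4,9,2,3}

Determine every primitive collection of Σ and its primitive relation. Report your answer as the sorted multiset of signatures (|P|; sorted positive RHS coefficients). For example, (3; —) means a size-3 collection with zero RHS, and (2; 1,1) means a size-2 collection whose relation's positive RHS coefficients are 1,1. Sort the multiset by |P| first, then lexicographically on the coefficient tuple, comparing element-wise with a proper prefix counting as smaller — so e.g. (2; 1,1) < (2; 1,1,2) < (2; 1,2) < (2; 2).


11 collections generate NE(X_Σ); each relation:

  P = {1,3}:  v_{1} + v_{3} = 0 — sig = (2; —)
  P = {1,6}:  v_{1} + v_{6} = v_{7} — sig = (2; 1)
  P = {2,8}:  v_{2} + v_{8} = v_{6} — sig = (2; 1)
  P = {3,7}:  v_{3} + v_{7} = v_{6} — sig = (2; 1)
  P = {5,9}:  v_{5} + v_{9} = v_{2} + v_{6} — sig = (2; 1,1)
  P = {1,5}:  v_{1} + v_{5} = v_{2} + v_{4} + 2·v_{7} — sig = (2; 1,1,2)
  P = {3,5}:  v_{3} + v_{5} = v_{2} + v_{4} + 2·v_{6} — sig = (2; 1,1,2)
  P = {5,8}:  v_{5} + v_{8} = v_{4} + 2·v_{6} + v_{7} — sig = (2; 1,1,2)
  P = {4,7,9}:  v_{4} + v_{7} + v_{9} = 0 — sig = (3; —)
  P = {4,6,9}:  v_{4} + v_{6} + v_{9} = v_{3} — sig = (3; 1)
  P = {2,4,6,7}:  v_{2} + v_{4} + v_{6} + v_{7} = v_{5} — sig = (4; 1)

Signatures (|P|; sorted positive RHS coefficients), sorted:
{ (2; —),  (2; 1) ×3,  (2; 1,1),  (2; 1,1,2) ×3,  (3; —),  (3; 1),  (4; 1) }


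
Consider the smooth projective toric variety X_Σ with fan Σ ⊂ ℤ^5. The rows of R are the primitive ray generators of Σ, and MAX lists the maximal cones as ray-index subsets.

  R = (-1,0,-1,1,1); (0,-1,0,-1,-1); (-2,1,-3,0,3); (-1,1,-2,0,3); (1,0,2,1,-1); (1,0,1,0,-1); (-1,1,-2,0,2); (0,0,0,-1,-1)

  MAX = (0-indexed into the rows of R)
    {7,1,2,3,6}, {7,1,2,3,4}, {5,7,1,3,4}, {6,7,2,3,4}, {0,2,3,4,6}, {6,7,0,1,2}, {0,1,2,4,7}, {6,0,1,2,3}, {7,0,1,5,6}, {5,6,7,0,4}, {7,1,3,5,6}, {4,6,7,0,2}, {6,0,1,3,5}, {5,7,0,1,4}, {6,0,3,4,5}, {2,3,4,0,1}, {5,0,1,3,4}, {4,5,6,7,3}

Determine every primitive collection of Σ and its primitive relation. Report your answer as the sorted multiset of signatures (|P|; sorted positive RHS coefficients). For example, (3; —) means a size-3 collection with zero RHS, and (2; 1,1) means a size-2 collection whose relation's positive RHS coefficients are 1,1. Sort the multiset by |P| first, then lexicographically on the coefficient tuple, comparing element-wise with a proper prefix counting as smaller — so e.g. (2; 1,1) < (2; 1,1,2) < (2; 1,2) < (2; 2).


Primitive collections (3):

  P={2,5}:  v_{2} + v_{5} = v_{6} — sig = (2; 1)
  P={1,4,6}:  v_{1} + v_{4} + v_{6} = 0 — sig = (3; —)
  P={0,3,7}:  v_{0} + v_{3} + v_{7} = v_{2} — sig = (3; 1)

Hence PRS(X_Σ) =
{ (2; 1),  (3; —),  (3; 1) }


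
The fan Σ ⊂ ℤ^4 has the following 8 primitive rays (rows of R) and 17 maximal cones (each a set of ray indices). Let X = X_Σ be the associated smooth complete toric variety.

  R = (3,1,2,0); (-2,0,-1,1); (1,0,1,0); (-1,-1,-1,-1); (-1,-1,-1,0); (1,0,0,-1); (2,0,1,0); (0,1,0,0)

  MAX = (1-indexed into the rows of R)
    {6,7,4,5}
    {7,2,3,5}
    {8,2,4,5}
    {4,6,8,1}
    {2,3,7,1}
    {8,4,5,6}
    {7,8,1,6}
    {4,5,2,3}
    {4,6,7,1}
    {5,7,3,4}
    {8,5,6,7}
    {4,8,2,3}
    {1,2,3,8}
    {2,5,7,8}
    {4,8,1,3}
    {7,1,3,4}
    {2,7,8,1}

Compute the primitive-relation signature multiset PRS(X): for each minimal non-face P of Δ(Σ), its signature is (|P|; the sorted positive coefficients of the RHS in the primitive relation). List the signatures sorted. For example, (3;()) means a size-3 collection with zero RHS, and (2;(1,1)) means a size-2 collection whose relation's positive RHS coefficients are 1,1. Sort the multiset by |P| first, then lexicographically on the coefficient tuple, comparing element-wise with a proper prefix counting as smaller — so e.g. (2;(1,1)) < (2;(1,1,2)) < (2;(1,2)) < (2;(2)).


8 collections generate NE(X_Σ); each relation:

  {1,5}:  v_{1} + v_{5} = v_{7} ; sig = (2;(1))
  {2,6}:  v_{2} + v_{6} = v_{5} + v_{8} ; sig = (2;(1,1))
  {3,6}:  v_{3} + v_{6} = v_{1} + v_{4} ; sig = (2;(1,1))
  {1,2,4}:  v_{1} + v_{2} + v_{4} = 0 ; sig = (3;())
  {3,5,8}:  v_{3} + v_{5} + v_{8} = 0 ; sig = (3;())
  {2,4,7}:  v_{2} + v_{4} + v_{7} = v_{5} ; sig = (3;(1))
  {3,7,8}:  v_{3} + v_{7} + v_{8} = v_{1} ; sig = (3;(1))
  {4,7,8}:  v_{4} + v_{7} + v_{8} = v_{6} ; sig = (3;(1))

Hence PRS(X_Σ) =
    (2;(1))
    (2;(1,1))
    (2;(1,1))
    (3;())
    (3;())
    (3;(1))
    (3;(1))
    (3;(1))


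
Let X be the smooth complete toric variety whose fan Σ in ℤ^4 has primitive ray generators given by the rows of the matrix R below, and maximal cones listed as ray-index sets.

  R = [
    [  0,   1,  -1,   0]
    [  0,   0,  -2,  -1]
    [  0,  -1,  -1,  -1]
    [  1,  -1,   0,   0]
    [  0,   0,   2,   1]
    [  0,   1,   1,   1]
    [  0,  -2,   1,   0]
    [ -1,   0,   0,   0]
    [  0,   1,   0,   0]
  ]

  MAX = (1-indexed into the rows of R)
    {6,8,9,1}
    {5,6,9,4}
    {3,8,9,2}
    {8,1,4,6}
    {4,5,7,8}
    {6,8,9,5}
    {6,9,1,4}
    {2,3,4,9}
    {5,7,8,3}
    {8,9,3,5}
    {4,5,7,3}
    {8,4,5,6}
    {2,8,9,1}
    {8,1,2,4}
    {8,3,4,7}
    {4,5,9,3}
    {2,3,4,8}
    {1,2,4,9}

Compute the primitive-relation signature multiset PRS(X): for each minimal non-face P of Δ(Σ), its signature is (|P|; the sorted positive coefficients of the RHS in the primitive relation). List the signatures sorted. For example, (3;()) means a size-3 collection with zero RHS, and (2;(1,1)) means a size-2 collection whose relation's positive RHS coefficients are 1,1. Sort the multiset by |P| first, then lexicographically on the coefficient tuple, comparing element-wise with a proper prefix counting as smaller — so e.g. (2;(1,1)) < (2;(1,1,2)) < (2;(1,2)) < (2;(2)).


Primitive collections (11):

  P={2,5}:  v_{2} + v_{5} = 0 ; sig = (2;())
  P={3,6}:  v_{3} + v_{6} = 0 ; sig = (2;())
  P={1,3}:  v_{1} + v_{3} = v_{2} ; sig = (2;(1))
  P={1,5}:  v_{1} + v_{5} = v_{6} ; sig = (2;(1))
  P={2,6}:  v_{2} + v_{6} = v_{1} ; sig = (2;(1))
  P={1,7}:  v_{1} + v_{7} = v_{4} + v_{8} ; sig = (2;(1,1))
  P={7,9}:  v_{7} + v_{9} = v_{3} + v_{5} ; sig = (2;(1,1))
  P={2,7}:  v_{2} + v_{7} = v_{3} + v_{4} + v_{8} ; sig = (2;(1,1,1))
  P={6,7}:  v_{6} + v_{7} = v_{4} + v_{5} + v_{8} ; sig = (2;(1,1,1))
  P={4,8,9}:  v_{4} + v_{8} + v_{9} = 0 ; sig = (3;())
  P={3,4,5,8}:  v_{3} + v_{4} + v_{5} + v_{8} = v_{7} ; sig = (4;(1))

Sorted signature multiset PRS(X):
    (2;())
    (2;())
    (2;(1))
    (2;(1))
    (2;(1))
    (2;(1,1))
    (2;(1,1))
    (2;(1,1,1))
    (2;(1,1,1))
    (3;())
    (4;(1))


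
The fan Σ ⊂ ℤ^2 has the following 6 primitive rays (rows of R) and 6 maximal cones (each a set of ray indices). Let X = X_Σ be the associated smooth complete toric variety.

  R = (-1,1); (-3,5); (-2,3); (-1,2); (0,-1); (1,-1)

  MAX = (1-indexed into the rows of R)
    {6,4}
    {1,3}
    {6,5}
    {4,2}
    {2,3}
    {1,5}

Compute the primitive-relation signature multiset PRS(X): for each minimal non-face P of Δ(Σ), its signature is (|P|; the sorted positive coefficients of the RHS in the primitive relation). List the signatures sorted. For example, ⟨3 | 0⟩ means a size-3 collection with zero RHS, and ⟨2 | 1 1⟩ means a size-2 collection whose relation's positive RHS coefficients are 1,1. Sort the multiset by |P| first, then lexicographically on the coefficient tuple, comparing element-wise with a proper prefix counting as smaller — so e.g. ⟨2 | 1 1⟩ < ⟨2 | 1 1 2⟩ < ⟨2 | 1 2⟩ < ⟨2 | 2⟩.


Σ has 9 primitive collections:

  • {1,6}:  v_{1} + v_{6} = 0  so sig = ⟨2 | 0⟩
  • {1,4}:  v_{1} + v_{4} = v_{3}  so sig = ⟨2 | 1⟩
  • {3,4}:  v_{3} + v_{4} = v_{2}  so sig = ⟨2 | 1⟩
  • {3,6}:  v_{3} + v_{6} = v_{4}  so sig = ⟨2 | 1⟩
  • {4,5}:  v_{4} + v_{5} = v_{1}  so sig = ⟨2 | 1⟩
  • {2,5}:  v_{2} + v_{5} = v_{1} + v_{3}  so sig = ⟨2 | 1 1⟩
  • {1,2}:  v_{1} + v_{2} = 2·v_{3}  so sig = ⟨2 | 2⟩
  • {2,6}:  v_{2} + v_{6} = 2·v_{4}  so sig = ⟨2 | 2⟩
  • {3,5}:  v_{3} + v_{5} = 2·v_{1}  so sig = ⟨2 | 2⟩

Signatures (|P|; sorted positive RHS coefficients), sorted:
[⟨2 | 0⟩, ⟨2 | 1⟩, ⟨2 | 1⟩, ⟨2 | 1⟩, ⟨2 | 1⟩, ⟨2 | 1 1⟩, ⟨2 | 2⟩, ⟨2 | 2⟩, ⟨2 | 2⟩]


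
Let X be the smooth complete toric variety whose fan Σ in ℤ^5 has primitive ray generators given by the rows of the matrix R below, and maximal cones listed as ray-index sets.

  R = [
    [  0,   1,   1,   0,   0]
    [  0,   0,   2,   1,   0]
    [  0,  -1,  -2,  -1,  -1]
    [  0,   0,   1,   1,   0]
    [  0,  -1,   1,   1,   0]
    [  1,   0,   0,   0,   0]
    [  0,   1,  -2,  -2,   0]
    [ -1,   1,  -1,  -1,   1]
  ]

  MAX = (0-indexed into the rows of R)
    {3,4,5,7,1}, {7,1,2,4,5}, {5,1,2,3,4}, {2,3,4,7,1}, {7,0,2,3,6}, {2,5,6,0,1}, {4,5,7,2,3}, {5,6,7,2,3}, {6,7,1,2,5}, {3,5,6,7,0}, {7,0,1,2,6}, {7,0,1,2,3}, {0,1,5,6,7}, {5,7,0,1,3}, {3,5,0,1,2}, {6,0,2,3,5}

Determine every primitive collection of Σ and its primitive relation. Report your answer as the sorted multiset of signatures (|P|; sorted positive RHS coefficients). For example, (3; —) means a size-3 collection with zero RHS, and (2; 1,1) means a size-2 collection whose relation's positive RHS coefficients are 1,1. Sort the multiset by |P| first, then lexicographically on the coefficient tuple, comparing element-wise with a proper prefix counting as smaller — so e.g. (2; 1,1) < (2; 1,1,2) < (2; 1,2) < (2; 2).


5 collections generate NE(X_Σ); each relation:

  • {0,4}:  v_{0} + v_{4} = v_{1}  →  sig = (2; 1)
  • {4,6}:  v_{4} + v_{6} = v_{1} + v_{2} + v_{5} + v_{7}  →  sig = (2; 1,1,1,1)
  • {1,3,6}:  v_{1} + v_{3} + v_{6} = v_{0}  →  sig = (3; 1)
  • {0,2,5,7}:  v_{0} + v_{2} + v_{5} + v_{7} = v_{6}  →  sig = (4; 1)
  • {1,2,3,5,7}:  v_{1} + v_{2} + v_{3} + v_{5} + v_{7} = 0  →  sig = (5; —)

Signatures (|P|; sorted positive RHS coefficients), sorted:
[(2; 1), (2; 1,1,1,1), (3; 1), (4; 1), (5; —)]


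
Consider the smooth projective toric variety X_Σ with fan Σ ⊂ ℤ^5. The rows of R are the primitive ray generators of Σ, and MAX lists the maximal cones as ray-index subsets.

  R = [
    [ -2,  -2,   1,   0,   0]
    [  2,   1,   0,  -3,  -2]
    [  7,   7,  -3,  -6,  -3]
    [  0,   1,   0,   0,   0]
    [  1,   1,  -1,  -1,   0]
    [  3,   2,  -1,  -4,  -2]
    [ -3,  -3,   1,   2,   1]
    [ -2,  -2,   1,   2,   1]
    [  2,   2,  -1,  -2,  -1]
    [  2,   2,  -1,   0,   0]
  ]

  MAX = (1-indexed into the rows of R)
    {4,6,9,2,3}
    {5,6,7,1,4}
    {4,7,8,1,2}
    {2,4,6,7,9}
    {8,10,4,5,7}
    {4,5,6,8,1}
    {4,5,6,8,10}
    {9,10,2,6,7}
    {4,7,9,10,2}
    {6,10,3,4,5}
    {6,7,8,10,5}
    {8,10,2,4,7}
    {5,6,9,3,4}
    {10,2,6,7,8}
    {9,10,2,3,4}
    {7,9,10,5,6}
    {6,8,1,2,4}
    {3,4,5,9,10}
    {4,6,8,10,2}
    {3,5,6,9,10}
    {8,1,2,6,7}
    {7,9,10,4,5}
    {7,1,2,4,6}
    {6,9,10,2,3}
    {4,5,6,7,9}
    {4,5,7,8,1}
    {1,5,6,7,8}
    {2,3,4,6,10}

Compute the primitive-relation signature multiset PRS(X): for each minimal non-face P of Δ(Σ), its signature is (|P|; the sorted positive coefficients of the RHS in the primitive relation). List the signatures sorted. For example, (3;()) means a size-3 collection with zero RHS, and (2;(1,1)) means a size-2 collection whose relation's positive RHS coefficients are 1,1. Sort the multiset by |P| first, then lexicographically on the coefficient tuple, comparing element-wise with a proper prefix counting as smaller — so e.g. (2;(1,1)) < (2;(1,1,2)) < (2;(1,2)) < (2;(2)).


Δ(Σ) — 10 vertices, 10 min non-faces:

  • {1,10}:  v_{1} + v_{10} = 0  →  sig = (2;())
  • {8,9}:  v_{8} + v_{9} = 0  →  sig = (2;())
  • {2,5}:  v_{2} + v_{5} = v_{6}  →  sig = (2;(1))
  • {1,3}:  v_{1} + v_{3} = v_{4} + v_{6} + v_{9}  →  sig = (2;(1,1,1))
  • {1,9}:  v_{1} + v_{9} = v_{4} + v_{6} + v_{7}  →  sig = (2;(1,1,1))
  • {3,8}:  v_{3} + v_{8} = v_{4} + v_{6} + v_{10}  →  sig = (2;(1,1,1))
  • {3,7}:  v_{3} + v_{7} = 2·v_{9}  →  sig = (2;(2))
  • {4,6,7,8}:  v_{4} + v_{6} + v_{7} + v_{8} = v_{1}  →  sig = (4;(1))
  • {4,6,7,10}:  v_{4} + v_{6} + v_{7} + v_{10} = v_{9}  →  sig = (4;(1))
  • {4,6,9,10}:  v_{4} + v_{6} + v_{9} + v_{10} = v_{3}  →  sig = (4;(1))

Signatures (|P|; sorted positive RHS coefficients), sorted:
    |P|=2: 7 collections, coeffs (), (), (1), (1,1,1), (1,1,1), (1,1,1), (2)
    |P|=4: 3 collections, coeffs (1), (1), (1)


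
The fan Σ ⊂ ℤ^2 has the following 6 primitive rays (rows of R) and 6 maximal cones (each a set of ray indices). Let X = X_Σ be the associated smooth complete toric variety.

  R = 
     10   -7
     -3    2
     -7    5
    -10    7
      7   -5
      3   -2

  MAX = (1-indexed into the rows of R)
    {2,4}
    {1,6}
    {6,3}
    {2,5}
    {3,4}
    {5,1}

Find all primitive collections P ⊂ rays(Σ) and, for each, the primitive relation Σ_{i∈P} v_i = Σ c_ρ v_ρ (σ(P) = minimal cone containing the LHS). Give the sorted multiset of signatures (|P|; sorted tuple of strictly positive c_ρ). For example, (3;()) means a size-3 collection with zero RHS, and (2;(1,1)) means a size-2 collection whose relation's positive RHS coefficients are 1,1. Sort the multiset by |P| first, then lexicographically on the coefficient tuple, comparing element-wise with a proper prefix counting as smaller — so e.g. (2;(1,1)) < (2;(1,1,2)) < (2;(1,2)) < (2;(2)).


Minimal non-faces — 9 found among 6 rays, 6 max cones:

  • {1,4}:  v_{1} + v_{4} = 0  ⟹  sig = (2;())
  • {2,6}:  v_{2} + v_{6} = 0  ⟹  sig = (2;())
  • {3,5}:  v_{3} + v_{5} = 0  ⟹  sig = (2;())
  • {1,2}:  v_{1} + v_{2} = v_{5}  ⟹  sig = (2;(1))
  • {1,3}:  v_{1} + v_{3} = v_{6}  ⟹  sig = (2;(1))
  • {2,3}:  v_{2} + v_{3} = v_{4}  ⟹  sig = (2;(1))
  • {4,5}:  v_{4} + v_{5} = v_{2}  ⟹  sig = (2;(1))
  • {4,6}:  v_{4} + v_{6} = v_{3}  ⟹  sig = (2;(1))
  • {5,6}:  v_{5} + v_{6} = v_{1}  ⟹  sig = (2;(1))

Sorted signature multiset PRS(X):
[(2;()), (2;()), (2;()), (2;(1)), (2;(1)), (2;(1)), (2;(1)), (2;(1)), (2;(1))]


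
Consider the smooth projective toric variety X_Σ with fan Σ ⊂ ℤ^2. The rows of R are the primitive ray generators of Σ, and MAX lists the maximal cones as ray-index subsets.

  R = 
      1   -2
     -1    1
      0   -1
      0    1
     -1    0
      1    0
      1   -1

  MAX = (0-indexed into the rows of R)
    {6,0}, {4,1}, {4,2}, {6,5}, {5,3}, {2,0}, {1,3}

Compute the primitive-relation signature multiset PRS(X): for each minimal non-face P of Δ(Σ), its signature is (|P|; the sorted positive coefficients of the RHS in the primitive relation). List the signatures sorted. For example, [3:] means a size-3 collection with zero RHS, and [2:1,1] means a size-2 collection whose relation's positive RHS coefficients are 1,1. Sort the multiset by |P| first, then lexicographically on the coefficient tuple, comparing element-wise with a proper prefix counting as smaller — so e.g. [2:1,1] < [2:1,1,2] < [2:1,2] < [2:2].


Δ(Σ) — 7 vertices, 14 min non-faces:

  P = {1,6}:  v_{1} + v_{6} = 0  ⟹  sig = [2:]
  P = {2,3}:  v_{2} + v_{3} = 0  ⟹  sig = [2:]
  P = {4,5}:  v_{4} + v_{5} = 0  ⟹  sig = [2:]
  P = {0,1}:  v_{0} + v_{1} = v_{2}  ⟹  sig = [2:1]
  P = {0,3}:  v_{0} + v_{3} = v_{6}  ⟹  sig = [2:1]
  P = {1,2}:  v_{1} + v_{2} = v_{4}  ⟹  sig = [2:1]
  P = {1,5}:  v_{1} + v_{5} = v_{3}  ⟹  sig = [2:1]
  P = {2,5}:  v_{2} + v_{5} = v_{6}  ⟹  sig = [2:1]
  P = {2,6}:  v_{2} + v_{6} = v_{0}  ⟹  sig = [2:1]
  P = {3,4}:  v_{3} + v_{4} = v_{1}  ⟹  sig = [2:1]
  P = {3,6}:  v_{3} + v_{6} = v_{5}  ⟹  sig = [2:1]
  P = {4,6}:  v_{4} + v_{6} = v_{2}  ⟹  sig = [2:1]
  P = {0,4}:  v_{0} + v_{4} = 2·v_{2}  ⟹  sig = [2:2]
  P = {0,5}:  v_{0} + v_{5} = 2·v_{6}  ⟹  sig = [2:2]

Hence PRS(X_Σ) =
    |P|=2: 14 collections, coeffs (), (), (), (1), (1), (1), (1), (1), (1), (1), (1), (1), (2), (2)


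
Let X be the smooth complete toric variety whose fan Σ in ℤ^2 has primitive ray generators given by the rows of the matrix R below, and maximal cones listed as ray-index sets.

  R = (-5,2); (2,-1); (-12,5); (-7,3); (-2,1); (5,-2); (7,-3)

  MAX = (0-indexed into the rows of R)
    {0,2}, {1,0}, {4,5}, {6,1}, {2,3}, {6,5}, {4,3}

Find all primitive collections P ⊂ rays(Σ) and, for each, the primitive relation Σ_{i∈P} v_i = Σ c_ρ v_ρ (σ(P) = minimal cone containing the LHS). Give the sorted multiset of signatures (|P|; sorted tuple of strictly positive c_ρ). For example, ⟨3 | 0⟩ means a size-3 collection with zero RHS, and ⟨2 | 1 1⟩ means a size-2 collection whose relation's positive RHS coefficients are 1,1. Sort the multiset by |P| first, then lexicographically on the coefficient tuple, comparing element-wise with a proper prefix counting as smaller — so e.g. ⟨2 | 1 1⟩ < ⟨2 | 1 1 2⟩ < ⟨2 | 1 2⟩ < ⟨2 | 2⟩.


Primitive collections (14):

  {0,5}:  v_{0} + v_{5} = 0  ⇒ sig = ⟨2 | 0⟩
  {1,4}:  v_{1} + v_{4} = 0  ⇒ sig = ⟨2 | 0⟩
  {3,6}:  v_{3} + v_{6} = 0  ⇒ sig = ⟨2 | 0⟩
  {0,3}:  v_{0} + v_{3} = v_{2}  ⇒ sig = ⟨2 | 1⟩
  {0,4}:  v_{0} + v_{4} = v_{3}  ⇒ sig = ⟨2 | 1⟩
  {0,6}:  v_{0} + v_{6} = v_{1}  ⇒ sig = ⟨2 | 1⟩
  {1,3}:  v_{1} + v_{3} = v_{0}  ⇒ sig = ⟨2 | 1⟩
  {1,5}:  v_{1} + v_{5} = v_{6}  ⇒ sig = ⟨2 | 1⟩
  {2,5}:  v_{2} + v_{5} = v_{3}  ⇒ sig = ⟨2 | 1⟩
  {2,6}:  v_{2} + v_{6} = v_{0}  ⇒ sig = ⟨2 | 1⟩
  {3,5}:  v_{3} + v_{5} = v_{4}  ⇒ sig = ⟨2 | 1⟩
  {4,6}:  v_{4} + v_{6} = v_{5}  ⇒ sig = ⟨2 | 1⟩
  {1,2}:  v_{1} + v_{2} = 2·v_{0}  ⇒ sig = ⟨2 | 2⟩
  {2,4}:  v_{2} + v_{4} = 2·v_{3}  ⇒ sig = ⟨2 | 2⟩

Hence PRS(X_Σ) =
[⟨2 | 0⟩, ⟨2 | 0⟩, ⟨2 | 0⟩, ⟨2 | 1⟩, ⟨2 | 1⟩, ⟨2 | 1⟩, ⟨2 | 1⟩, ⟨2 | 1⟩, ⟨2 | 1⟩, ⟨2 | 1⟩, ⟨2 | 1⟩, ⟨2 | 1⟩, ⟨2 | 2⟩, ⟨2 | 2⟩]


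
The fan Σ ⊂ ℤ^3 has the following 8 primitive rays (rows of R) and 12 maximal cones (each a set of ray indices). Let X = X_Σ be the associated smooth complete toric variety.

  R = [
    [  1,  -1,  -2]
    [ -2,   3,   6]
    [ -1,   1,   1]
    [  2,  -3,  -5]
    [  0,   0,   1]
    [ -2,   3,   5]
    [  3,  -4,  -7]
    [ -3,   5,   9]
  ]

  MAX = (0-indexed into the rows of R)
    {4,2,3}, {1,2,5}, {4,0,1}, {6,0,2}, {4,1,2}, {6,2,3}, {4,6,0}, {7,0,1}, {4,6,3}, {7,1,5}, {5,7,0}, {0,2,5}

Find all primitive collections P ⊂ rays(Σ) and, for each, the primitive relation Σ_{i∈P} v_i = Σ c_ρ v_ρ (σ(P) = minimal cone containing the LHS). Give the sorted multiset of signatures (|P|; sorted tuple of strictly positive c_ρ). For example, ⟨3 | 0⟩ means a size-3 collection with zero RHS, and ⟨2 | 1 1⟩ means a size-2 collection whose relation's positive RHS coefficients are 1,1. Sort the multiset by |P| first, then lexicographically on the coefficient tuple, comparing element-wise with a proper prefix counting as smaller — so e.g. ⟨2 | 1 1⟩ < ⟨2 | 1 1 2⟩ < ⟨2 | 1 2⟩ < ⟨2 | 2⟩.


Minimal non-faces — 14 found among 8 rays, 12 max cones:

  {3,5}:  v_{3} + v_{5} = 0  ⇒ sig = ⟨2 | 0⟩
  {0,3}:  v_{0} + v_{3} = v_{6}  ⇒ sig = ⟨2 | 1⟩
  {1,3}:  v_{1} + v_{3} = v_{4}  ⇒ sig = ⟨2 | 1⟩
  {4,5}:  v_{4} + v_{5} = v_{1}  ⇒ sig = ⟨2 | 1⟩
  {5,6}:  v_{5} + v_{6} = v_{0}  ⇒ sig = ⟨2 | 1⟩
  {1,6}:  v_{1} + v_{6} = v_{0} + v_{4}  ⇒ sig = ⟨2 | 1 1⟩
  {3,7}:  v_{3} + v_{7} = v_{0} + v_{1}  ⇒ sig = ⟨2 | 1 1⟩
  {4,7}:  v_{4} + v_{7} = v_{0} + 2·v_{1}  ⇒ sig = ⟨2 | 1 2⟩
  {6,7}:  v_{6} + v_{7} = 2·v_{0} + v_{1}  ⇒ sig = ⟨2 | 1 2⟩
  {2,7}:  v_{2} + v_{7} = 2·v_{5}  ⇒ sig = ⟨2 | 2⟩
  {0,2,4}:  v_{0} + v_{2} + v_{4} = 0  ⇒ sig = ⟨3 | 0⟩
  {0,1,2}:  v_{0} + v_{1} + v_{2} = v_{5}  ⇒ sig = ⟨3 | 1⟩
  {0,1,5}:  v_{0} + v_{1} + v_{5} = v_{7}  ⇒ sig = ⟨3 | 1⟩
  {2,4,6}:  v_{2} + v_{4} + v_{6} = v_{3}  ⇒ sig = ⟨3 | 1⟩

Signatures (|P|; sorted positive RHS coefficients), sorted:
[⟨2 | 0⟩, ⟨2 | 1⟩, ⟨2 | 1⟩, ⟨2 | 1⟩, ⟨2 | 1⟩, ⟨2 | 1 1⟩, ⟨2 | 1 1⟩, ⟨2 | 1 2⟩, ⟨2 | 1 2⟩, ⟨2 | 2⟩, ⟨3 | 0⟩, ⟨3 | 1⟩, ⟨3 | 1⟩, ⟨3 | 1⟩]
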